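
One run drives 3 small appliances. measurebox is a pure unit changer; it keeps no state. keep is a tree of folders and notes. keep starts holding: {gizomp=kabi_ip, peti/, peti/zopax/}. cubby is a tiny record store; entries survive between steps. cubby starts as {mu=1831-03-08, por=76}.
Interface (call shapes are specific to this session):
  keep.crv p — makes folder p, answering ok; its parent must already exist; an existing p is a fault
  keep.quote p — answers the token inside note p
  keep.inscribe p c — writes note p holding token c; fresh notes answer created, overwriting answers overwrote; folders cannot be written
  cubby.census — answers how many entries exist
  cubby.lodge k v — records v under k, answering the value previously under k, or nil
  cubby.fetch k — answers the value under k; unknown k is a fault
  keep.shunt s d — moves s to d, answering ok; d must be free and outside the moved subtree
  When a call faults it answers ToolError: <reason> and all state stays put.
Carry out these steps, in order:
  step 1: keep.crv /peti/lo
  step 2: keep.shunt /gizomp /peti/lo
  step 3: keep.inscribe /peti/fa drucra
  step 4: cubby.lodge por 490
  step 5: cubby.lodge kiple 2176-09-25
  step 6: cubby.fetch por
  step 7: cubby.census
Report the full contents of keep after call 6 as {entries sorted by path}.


~$ keep.crv p=/peti/lo
= ok
~$ keep.shunt s=/gizomp d=/peti/lo
= ToolError: exists
~$ keep.inscribe p=/peti/fa c=drucra
= created
~$ cubby.lodge k=por v=490
= 76
~$ cubby.lodge k=kiple v=2176-09-25
= nil
~$ cubby.fetch k=por
= 490
~$ cubby.census
= 3

Answer: {gizomp=kabi_ip, peti/, peti/fa=drucra, peti/lo/, peti/zopax/}


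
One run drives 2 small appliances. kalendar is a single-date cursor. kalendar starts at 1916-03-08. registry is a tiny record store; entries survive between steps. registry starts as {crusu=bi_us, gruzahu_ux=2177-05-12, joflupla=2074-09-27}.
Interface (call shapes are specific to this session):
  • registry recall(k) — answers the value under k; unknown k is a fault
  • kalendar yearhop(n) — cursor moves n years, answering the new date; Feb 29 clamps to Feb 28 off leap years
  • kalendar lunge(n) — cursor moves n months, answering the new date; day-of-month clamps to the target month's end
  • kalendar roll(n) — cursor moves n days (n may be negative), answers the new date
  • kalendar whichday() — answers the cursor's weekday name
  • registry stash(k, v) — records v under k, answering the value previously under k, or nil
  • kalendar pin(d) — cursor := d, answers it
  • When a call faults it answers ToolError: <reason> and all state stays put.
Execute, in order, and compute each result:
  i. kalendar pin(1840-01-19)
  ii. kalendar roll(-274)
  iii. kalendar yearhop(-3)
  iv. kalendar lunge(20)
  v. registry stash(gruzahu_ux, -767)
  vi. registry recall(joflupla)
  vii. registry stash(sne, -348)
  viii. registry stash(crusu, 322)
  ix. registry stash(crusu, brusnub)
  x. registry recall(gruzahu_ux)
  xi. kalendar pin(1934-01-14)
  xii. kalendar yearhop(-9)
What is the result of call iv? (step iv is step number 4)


·→ kalendar pin(d='1840-01-19')
·← 1840-01-19
·→ kalendar roll(n='-274')
·← 1839-04-20
·→ kalendar yearhop(n='-3')
·← 1836-04-20
·→ kalendar lunge(n='20')
·← 1837-12-20
·→ registry stash(k='gruzahu_ux', v='-767')
·← 2177-05-12
·→ registry recall(k='joflupla')
·← 2074-09-27
·→ registry stash(k='sne', v='-348')
·← nil
·→ registry stash(k='crusu', v='322')
·← bi_us
·→ registry stash(k='crusu', v='brusnub')
·← 322
·→ registry recall(k='gruzahu_ux')
·← -767
·→ kalendar pin(d='1934-01-14')
·← 1934-01-14
·→ kalendar yearhop(n='-9')
·← 1925-01-14

Answer: 1837-12-20


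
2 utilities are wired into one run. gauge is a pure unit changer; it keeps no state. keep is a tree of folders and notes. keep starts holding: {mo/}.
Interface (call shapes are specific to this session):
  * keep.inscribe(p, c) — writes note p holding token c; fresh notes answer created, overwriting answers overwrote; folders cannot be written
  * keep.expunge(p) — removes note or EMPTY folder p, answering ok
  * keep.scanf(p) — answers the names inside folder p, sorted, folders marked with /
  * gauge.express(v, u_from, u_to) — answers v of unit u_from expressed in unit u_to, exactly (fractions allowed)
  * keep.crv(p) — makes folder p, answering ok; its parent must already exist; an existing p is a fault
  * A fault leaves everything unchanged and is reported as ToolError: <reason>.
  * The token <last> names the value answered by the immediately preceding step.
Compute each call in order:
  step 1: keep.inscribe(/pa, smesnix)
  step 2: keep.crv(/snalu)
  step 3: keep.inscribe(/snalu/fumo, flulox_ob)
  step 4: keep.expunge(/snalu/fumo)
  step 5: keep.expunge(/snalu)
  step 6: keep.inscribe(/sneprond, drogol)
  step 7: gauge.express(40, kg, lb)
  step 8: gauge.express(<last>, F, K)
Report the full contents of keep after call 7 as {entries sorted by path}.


;; keep.inscribe(p='/pa', c='smesnix') => created
;; keep.crv(p='/snalu') => ok
;; keep.inscribe(p='/snalu/fumo', c='flulox_ob') => created
;; keep.expunge(p='/snalu/fumo') => ok
;; keep.expunge(p='/snalu') => ok
;; keep.inscribe(p='/sneprond', c='drogol') => created
;; gauge.express(v='40', u_from='kg', u_to='lb') => 4000000000/45359237
;; gauge.express(v='<last>', u_from='F', u_to='K') => 828342682393/2721554220

Answer: {mo/, pa=smesnix, sneprond=drogol}


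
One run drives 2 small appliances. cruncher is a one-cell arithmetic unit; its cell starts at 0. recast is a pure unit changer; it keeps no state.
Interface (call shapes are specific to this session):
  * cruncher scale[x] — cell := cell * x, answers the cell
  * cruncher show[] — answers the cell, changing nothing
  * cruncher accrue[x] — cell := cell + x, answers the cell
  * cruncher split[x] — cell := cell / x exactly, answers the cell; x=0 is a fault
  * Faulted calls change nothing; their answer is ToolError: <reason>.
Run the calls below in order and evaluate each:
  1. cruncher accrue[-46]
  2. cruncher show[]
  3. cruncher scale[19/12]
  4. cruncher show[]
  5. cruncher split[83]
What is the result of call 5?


-- 1. cruncher accrue(x='-46') -> -46
-- 2. cruncher show() -> -46
-- 3. cruncher scale(x='19/12') -> -437/6
-- 4. cruncher show() -> -437/6
-- 5. cruncher split(x='83') -> -437/498

Answer: -437/498


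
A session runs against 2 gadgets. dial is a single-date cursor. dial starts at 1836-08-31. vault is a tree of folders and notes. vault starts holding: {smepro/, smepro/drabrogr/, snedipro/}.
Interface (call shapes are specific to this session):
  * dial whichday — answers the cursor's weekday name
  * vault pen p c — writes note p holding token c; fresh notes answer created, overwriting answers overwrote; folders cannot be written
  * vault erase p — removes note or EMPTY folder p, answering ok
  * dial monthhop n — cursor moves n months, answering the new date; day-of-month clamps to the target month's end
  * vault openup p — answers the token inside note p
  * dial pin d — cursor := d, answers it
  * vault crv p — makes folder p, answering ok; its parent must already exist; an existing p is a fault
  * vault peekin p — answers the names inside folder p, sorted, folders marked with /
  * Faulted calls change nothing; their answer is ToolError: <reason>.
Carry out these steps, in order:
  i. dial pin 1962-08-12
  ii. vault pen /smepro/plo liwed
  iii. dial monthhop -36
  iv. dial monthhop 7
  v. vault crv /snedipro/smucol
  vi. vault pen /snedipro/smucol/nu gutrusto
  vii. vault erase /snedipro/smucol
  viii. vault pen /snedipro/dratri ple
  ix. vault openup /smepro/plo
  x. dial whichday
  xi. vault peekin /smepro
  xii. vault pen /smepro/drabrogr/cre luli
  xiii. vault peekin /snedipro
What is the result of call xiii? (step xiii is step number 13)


Answer: [dratri, smucol/]

Derivation:
-- dial pin(1962-08-12) : 1962-08-12
-- vault pen(/smepro/plo, liwed) : created
-- dial monthhop(-36) : 1959-08-12
-- dial monthhop(7) : 1960-03-12
-- vault crv(/snedipro/smucol) : ok
-- vault pen(/snedipro/smucol/nu, gutrusto) : created
-- vault erase(/snedipro/smucol) : ToolError: not empty
-- vault pen(/snedipro/dratri, ple) : created
-- vault openup(/smepro/plo) : liwed
-- dial whichday() : Saturday
-- vault peekin(/smepro) : [drabrogr/, plo]
-- vault pen(/smepro/drabrogr/cre, luli) : created
-- vault peekin(/snedipro) : [dratri, smucol/]


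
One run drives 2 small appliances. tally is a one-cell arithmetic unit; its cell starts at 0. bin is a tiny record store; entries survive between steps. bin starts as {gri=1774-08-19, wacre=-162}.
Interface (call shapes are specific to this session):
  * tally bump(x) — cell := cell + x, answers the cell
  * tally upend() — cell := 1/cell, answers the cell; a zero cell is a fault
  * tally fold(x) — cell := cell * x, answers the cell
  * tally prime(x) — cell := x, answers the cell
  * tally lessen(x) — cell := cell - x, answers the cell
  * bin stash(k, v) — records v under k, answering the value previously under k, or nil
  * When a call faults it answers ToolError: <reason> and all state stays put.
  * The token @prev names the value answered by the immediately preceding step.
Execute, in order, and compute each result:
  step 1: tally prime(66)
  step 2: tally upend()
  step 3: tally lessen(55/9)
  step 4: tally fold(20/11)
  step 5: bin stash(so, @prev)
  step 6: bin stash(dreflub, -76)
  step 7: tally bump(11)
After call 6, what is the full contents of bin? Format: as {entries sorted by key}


Answer: {dreflub=-76, gri=1774-08-19, so=-12070/1089, wacre=-162}

Derivation:
Invoking tally prime with x→66, yielding 66.
I invoke tally upend(), — result: 1/66.
Then tally lessen with x→55/9, and see -1207/198.
Then tally fold with x→20/11, and see -12070/1089.
Using bin stash with k→so, v→@prev: nil.
Then bin stash with k→dreflub, v→-76, which returns nil.
Then tally bump with x→11, and observe -91/1089.


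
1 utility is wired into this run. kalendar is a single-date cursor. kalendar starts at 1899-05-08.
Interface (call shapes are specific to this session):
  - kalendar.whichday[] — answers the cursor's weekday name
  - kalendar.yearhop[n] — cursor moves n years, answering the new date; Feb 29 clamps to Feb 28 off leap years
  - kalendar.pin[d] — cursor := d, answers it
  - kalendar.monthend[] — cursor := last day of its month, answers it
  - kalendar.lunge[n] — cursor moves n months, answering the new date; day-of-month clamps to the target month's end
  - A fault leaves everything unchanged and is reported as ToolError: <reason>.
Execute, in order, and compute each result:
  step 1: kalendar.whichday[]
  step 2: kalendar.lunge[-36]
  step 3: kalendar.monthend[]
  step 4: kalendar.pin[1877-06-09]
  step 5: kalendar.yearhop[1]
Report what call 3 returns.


Using kalendar.whichday, and see Monday.
Invoking kalendar.lunge passing n='-36', giving 1896-05-08.
I run kalendar.monthend, and get 1896-05-31.
Next I call kalendar.pin passing d='1877-06-09', and get 1877-06-09.
Using kalendar.yearhop passing n='1', which returns 1878-06-09.

Answer: 1896-05-31


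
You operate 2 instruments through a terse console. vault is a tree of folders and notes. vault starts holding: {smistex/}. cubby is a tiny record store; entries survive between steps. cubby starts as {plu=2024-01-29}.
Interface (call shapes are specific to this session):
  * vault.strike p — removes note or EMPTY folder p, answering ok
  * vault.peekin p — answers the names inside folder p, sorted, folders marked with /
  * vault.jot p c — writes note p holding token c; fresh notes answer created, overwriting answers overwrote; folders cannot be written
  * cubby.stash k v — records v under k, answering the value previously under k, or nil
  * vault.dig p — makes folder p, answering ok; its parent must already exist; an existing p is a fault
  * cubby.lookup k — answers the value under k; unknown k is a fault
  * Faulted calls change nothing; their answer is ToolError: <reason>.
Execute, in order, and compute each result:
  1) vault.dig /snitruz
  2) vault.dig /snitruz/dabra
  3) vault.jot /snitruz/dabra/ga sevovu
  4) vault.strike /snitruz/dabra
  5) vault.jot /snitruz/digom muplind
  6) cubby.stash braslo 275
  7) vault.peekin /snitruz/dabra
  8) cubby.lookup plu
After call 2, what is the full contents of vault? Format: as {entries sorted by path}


→ dig(p: /snitruz)
← ok
→ dig(p: /snitruz/dabra)
← ok
→ jot(p: /snitruz/dabra/ga, c: sevovu)
← created
→ strike(p: /snitruz/dabra)
← ToolError: not empty
→ jot(p: /snitruz/digom, c: muplind)
← created
→ stash(k: braslo, v: 275)
← nil
→ peekin(p: /snitruz/dabra)
← [ga]
→ lookup(k: plu)
← 2024-01-29

Answer: {smistex/, snitruz/, snitruz/dabra/}


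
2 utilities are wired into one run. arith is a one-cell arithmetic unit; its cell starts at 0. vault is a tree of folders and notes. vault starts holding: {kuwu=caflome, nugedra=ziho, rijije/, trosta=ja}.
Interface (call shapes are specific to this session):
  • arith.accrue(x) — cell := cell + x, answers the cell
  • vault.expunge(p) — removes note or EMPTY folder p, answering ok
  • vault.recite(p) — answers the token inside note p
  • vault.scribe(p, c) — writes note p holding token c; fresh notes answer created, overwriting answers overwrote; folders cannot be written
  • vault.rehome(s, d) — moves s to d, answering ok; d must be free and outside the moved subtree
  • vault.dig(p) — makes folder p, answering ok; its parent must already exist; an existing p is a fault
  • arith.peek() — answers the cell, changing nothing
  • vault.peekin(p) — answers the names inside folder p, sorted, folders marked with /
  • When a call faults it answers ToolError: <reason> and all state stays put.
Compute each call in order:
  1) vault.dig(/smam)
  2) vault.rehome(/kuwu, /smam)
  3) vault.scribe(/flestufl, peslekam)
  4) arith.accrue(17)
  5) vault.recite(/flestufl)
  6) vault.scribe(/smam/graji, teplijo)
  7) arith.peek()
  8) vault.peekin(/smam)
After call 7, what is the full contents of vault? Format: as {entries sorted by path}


·→ vault.dig(/smam)
·← ok
·→ vault.rehome(/kuwu, /smam)
·← ToolError: exists
·→ vault.scribe(/flestufl, peslekam)
·← created
·→ arith.accrue(17)
·← 17
·→ vault.recite(/flestufl)
·← peslekam
·→ vault.scribe(/smam/graji, teplijo)
·← created
·→ arith.peek()
·← 17
·→ vault.peekin(/smam)
·← [graji]

Answer: {flestufl=peslekam, kuwu=caflome, nugedra=ziho, rijije/, smam/, smam/graji=teplijo, trosta=ja}


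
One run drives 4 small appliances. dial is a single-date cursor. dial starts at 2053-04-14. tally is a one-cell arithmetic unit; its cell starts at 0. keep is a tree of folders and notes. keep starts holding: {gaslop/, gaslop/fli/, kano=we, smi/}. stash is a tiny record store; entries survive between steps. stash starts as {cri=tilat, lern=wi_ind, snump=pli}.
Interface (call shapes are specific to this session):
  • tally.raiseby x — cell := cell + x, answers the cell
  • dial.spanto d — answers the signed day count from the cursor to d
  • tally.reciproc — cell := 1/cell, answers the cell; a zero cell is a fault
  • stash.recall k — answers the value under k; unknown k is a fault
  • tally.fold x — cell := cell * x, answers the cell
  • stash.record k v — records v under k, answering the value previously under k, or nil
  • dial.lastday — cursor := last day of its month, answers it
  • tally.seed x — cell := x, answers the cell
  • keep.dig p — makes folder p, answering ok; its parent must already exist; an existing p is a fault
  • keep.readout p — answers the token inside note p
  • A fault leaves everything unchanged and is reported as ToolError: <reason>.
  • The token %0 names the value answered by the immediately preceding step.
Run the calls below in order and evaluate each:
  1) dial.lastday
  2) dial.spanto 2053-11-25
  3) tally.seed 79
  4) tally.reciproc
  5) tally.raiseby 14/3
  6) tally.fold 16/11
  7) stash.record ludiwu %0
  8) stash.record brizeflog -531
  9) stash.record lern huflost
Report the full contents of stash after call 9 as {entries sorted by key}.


Step: dial.lastday[]
Result: 2053-04-30
Step: dial.spanto[d→2053-11-25]
Result: 209
Step: tally.seed[x→79]
Result: 79
Step: tally.reciproc[]
Result: 1/79
Step: tally.raiseby[x→14/3]
Result: 1109/237
Step: tally.fold[x→16/11]
Result: 17744/2607
Step: stash.record[k→ludiwu; v→%0]
Result: nil
Step: stash.record[k→brizeflog; v→-531]
Result: nil
Step: stash.record[k→lern; v→huflost]
Result: wi_ind

Answer: {brizeflog=-531, cri=tilat, lern=huflost, ludiwu=17744/2607, snump=pli}


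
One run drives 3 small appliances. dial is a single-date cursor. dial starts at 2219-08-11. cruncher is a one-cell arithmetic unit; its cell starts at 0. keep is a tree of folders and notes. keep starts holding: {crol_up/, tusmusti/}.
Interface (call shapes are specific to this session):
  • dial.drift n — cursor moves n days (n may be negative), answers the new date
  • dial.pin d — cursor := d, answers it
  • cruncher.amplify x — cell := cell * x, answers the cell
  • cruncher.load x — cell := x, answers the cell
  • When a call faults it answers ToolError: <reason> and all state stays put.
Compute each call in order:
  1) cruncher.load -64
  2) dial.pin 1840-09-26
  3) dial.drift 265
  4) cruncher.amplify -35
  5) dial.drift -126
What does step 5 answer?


Answer: 1841-02-12

Derivation:
// load(-64) == -64
// pin(1840-09-26) == 1840-09-26
// drift(265) == 1841-06-18
// amplify(-35) == 2240
// drift(-126) == 1841-02-12


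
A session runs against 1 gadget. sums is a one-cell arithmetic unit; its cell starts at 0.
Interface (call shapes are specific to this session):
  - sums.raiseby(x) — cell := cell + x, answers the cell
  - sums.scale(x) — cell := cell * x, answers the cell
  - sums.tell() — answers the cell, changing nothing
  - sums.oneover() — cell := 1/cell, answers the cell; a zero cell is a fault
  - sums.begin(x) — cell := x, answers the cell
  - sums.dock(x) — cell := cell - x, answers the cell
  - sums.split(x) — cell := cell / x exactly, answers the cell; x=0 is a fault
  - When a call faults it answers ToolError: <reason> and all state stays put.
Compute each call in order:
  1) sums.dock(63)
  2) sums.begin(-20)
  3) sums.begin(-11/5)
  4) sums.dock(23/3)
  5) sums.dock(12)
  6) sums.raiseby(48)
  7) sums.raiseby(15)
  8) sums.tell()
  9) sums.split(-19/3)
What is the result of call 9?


Answer: -617/95

Derivation:
Act: dock[x='63']
Obs: -63
Act: begin[x='-20']
Obs: -20
Act: begin[x='-11/5']
Obs: -11/5
Act: dock[x='23/3']
Obs: -148/15
Act: dock[x='12']
Obs: -328/15
Act: raiseby[x='48']
Obs: 392/15
Act: raiseby[x='15']
Obs: 617/15
Act: tell[]
Obs: 617/15
Act: split[x='-19/3']
Obs: -617/95


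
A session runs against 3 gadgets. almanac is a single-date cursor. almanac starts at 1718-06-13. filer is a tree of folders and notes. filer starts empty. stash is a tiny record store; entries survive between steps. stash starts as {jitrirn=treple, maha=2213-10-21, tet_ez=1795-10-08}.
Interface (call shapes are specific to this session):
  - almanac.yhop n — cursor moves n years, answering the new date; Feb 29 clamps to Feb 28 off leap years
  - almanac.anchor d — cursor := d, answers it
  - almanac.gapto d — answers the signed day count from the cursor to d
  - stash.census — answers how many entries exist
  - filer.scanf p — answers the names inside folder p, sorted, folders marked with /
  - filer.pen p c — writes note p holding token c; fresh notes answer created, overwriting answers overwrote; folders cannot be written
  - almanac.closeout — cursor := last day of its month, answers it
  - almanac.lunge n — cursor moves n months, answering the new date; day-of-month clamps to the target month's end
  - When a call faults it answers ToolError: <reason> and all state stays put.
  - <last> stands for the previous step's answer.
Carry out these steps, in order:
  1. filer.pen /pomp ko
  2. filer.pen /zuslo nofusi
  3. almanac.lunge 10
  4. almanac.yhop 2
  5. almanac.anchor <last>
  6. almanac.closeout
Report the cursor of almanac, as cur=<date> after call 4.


Answer: cur=1721-04-13

Derivation:
% pen p→/pomp c→ko
:: created
% pen p→/zuslo c→nofusi
:: created
% lunge n→10
:: 1719-04-13
% yhop n→2
:: 1721-04-13
% anchor d→<last>
:: 1721-04-13
% closeout
:: 1721-04-30


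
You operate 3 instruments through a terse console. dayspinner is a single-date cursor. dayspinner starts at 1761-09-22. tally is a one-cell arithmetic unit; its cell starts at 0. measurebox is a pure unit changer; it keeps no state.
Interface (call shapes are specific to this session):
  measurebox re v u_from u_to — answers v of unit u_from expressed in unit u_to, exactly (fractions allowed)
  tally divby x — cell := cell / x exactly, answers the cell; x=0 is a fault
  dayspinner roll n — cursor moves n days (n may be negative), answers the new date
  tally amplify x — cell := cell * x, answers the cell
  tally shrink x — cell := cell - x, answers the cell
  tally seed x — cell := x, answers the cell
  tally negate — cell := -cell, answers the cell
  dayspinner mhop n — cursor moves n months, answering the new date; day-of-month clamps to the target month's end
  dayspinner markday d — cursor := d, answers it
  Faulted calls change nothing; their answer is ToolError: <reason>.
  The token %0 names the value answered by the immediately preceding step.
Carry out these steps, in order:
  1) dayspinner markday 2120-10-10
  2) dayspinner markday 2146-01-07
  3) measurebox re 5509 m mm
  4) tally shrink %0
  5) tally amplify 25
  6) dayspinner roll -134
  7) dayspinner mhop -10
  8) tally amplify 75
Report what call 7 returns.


Answer: 2144-10-26

Derivation:
Next I call dayspinner markday passing d=2120-10-10, and get 2120-10-10.
Now I run dayspinner markday passing d=2146-01-07, which returns 2146-01-07.
Invoking measurebox re passing v=5509, u_from=m, u_to=mm, — result: 5509000.
Then tally shrink passing x=%0, — result: -5509000.
Next I call tally amplify passing x=25, and see -137725000.
Calling dayspinner roll passing n=-134, giving 2145-08-26.
Now I run dayspinner mhop passing n=-10, giving 2144-10-26.
I use tally amplify passing x=75: -10329375000.


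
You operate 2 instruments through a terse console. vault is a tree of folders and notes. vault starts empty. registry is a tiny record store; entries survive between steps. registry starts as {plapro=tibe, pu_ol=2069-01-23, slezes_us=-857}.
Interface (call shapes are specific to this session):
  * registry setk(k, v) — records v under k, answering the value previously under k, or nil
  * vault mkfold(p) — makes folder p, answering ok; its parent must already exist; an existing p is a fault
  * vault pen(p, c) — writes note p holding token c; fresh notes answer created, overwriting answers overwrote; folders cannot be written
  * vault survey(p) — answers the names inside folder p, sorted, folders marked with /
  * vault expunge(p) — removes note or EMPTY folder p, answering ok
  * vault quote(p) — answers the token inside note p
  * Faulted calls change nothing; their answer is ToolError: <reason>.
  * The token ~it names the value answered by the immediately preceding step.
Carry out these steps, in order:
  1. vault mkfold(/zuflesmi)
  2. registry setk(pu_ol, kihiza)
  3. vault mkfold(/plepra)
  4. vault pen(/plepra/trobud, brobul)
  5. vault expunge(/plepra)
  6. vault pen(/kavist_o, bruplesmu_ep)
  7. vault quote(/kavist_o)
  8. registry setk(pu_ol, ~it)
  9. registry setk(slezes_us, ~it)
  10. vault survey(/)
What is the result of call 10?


Act: vault mkfold[p: /zuflesmi]
Obs: ok
Act: registry setk[k: pu_ol; v: kihiza]
Obs: 2069-01-23
Act: vault mkfold[p: /plepra]
Obs: ok
Act: vault pen[p: /plepra/trobud; c: brobul]
Obs: created
Act: vault expunge[p: /plepra]
Obs: ToolError: not empty
Act: vault pen[p: /kavist_o; c: bruplesmu_ep]
Obs: created
Act: vault quote[p: /kavist_o]
Obs: bruplesmu_ep
Act: registry setk[k: pu_ol; v: ~it]
Obs: kihiza
Act: registry setk[k: slezes_us; v: ~it]
Obs: -857
Act: vault survey[p: /]
Obs: [kavist_o, plepra/, zuflesmi/]

Answer: [kavist_o, plepra/, zuflesmi/]


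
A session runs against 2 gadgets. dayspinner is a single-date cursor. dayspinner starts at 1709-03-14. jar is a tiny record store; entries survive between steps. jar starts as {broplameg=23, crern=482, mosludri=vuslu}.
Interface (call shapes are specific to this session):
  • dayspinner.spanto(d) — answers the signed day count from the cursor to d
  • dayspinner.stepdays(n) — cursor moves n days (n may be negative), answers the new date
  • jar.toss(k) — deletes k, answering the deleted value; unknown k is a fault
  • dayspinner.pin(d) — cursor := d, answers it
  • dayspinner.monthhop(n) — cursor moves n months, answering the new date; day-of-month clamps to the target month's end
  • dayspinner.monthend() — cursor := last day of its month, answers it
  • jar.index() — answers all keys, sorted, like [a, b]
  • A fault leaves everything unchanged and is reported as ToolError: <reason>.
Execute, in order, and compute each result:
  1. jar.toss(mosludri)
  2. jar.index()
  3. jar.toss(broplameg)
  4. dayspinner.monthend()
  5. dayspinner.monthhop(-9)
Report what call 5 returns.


Answer: 1708-06-30

Derivation:
> jar.toss k='mosludri'
= vuslu
> jar.index
= [broplameg, crern]
> jar.toss k='broplameg'
= 23
> dayspinner.monthend
= 1709-03-31
> dayspinner.monthhop n='-9'
= 1708-06-30


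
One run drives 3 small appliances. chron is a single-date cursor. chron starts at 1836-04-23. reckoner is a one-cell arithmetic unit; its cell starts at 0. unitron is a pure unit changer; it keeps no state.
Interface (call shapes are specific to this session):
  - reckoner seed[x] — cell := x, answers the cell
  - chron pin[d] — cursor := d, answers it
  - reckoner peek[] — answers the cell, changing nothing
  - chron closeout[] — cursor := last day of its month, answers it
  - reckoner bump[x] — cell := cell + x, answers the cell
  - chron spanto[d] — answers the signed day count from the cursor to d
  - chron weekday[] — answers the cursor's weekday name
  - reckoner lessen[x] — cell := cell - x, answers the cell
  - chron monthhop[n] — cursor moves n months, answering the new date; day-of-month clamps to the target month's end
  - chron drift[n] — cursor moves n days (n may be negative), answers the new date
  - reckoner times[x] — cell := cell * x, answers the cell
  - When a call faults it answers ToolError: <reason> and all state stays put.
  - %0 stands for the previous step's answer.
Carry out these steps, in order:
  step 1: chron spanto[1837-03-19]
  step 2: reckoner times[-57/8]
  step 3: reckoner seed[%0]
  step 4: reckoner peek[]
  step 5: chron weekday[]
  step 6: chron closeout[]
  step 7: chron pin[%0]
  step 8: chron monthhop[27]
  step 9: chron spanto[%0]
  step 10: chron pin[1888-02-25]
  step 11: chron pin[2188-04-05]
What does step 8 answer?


Answer: 1838-07-30

Derivation:
Step: chron spanto[d=1837-03-19]
Result: 330
Step: reckoner times[x=-57/8]
Result: 0
Step: reckoner seed[x=%0]
Result: 0
Step: reckoner peek[]
Result: 0
Step: chron weekday[]
Result: Saturday
Step: chron closeout[]
Result: 1836-04-30
Step: chron pin[d=%0]
Result: 1836-04-30
Step: chron monthhop[n=27]
Result: 1838-07-30
Step: chron spanto[d=%0]
Result: 0
Step: chron pin[d=1888-02-25]
Result: 1888-02-25
Step: chron pin[d=2188-04-05]
Result: 2188-04-05


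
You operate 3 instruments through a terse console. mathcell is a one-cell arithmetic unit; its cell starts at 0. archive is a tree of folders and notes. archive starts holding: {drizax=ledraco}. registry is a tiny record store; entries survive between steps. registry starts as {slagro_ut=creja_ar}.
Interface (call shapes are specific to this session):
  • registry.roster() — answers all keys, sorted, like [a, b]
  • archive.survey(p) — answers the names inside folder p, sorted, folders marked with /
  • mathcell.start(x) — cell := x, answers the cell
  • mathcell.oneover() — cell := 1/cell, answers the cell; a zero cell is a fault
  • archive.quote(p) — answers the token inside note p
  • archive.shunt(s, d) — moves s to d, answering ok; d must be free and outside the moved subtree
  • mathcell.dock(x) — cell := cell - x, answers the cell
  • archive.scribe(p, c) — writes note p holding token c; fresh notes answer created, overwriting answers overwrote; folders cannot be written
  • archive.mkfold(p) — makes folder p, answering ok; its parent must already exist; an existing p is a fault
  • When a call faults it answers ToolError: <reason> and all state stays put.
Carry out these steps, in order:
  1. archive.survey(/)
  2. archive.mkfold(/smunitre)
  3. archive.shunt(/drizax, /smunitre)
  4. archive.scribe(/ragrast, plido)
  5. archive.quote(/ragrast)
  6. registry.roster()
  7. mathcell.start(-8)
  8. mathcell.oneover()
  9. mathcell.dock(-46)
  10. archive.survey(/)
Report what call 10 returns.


Answer: [drizax, ragrast, smunitre/]

Derivation:
! survey(/) => [drizax]
! mkfold(/smunitre) => ok
! shunt(/drizax, /smunitre) => ToolError: exists
! scribe(/ragrast, plido) => created
! quote(/ragrast) => plido
! roster() => [slagro_ut]
! start(-8) => -8
! oneover() => -1/8
! dock(-46) => 367/8
! survey(/) => [drizax, ragrast, smunitre/]


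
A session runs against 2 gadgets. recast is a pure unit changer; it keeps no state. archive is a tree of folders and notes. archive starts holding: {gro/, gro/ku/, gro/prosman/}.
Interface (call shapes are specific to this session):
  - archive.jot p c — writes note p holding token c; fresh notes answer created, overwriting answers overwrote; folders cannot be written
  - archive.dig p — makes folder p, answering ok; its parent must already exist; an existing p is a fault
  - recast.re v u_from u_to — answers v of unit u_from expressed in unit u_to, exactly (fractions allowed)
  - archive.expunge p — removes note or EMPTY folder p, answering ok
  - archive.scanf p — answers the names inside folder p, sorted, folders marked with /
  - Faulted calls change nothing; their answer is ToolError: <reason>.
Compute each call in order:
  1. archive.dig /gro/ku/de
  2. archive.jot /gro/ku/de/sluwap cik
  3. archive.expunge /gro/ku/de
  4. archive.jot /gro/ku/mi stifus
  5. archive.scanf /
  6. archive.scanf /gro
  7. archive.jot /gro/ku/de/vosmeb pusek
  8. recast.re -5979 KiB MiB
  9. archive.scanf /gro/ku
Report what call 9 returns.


! dig(p: /gro/ku/de) => ok
! jot(p: /gro/ku/de/sluwap, c: cik) => created
! expunge(p: /gro/ku/de) => ToolError: not empty
! jot(p: /gro/ku/mi, c: stifus) => created
! scanf(p: /) => [gro/]
! scanf(p: /gro) => [ku/, prosman/]
! jot(p: /gro/ku/de/vosmeb, c: pusek) => created
! re(v: -5979, u_from: KiB, u_to: MiB) => -5979/1024
! scanf(p: /gro/ku) => [de/, mi]

Answer: [de/, mi]


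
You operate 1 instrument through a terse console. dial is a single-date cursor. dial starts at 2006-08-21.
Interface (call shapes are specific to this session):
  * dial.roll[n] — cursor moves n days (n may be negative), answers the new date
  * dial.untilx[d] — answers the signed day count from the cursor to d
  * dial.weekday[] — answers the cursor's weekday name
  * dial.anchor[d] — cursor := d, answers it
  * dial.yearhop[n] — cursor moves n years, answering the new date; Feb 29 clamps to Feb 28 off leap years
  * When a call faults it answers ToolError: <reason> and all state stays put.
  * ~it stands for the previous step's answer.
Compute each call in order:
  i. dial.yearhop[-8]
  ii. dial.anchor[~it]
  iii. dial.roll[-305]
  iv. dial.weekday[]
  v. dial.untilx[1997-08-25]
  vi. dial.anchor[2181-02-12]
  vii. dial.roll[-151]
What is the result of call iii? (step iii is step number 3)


Answer: 1997-10-20

Derivation:
> yearhop n→-8
  1998-08-21
> anchor d→~it
  1998-08-21
> roll n→-305
  1997-10-20
> weekday
  Monday
> untilx d→1997-08-25
  -56
> anchor d→2181-02-12
  2181-02-12
> roll n→-151
  2180-09-14


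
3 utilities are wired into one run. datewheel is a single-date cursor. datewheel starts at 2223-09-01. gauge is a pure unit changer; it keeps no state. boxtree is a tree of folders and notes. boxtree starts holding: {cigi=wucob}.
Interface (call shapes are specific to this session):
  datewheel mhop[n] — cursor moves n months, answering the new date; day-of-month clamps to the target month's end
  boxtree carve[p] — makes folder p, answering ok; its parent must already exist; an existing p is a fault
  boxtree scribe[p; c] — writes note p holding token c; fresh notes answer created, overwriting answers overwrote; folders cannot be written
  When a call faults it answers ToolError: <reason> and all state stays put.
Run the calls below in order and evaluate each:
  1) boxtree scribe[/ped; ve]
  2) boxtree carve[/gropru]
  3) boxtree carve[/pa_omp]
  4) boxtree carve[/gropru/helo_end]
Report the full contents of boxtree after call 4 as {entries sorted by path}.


Answer: {cigi=wucob, gropru/, gropru/helo_end/, pa_omp/, ped=ve}

Derivation:
==> boxtree scribe(/ped, ve)
<== created
==> boxtree carve(/gropru)
<== ok
==> boxtree carve(/pa_omp)
<== ok
==> boxtree carve(/gropru/helo_end)
<== ok


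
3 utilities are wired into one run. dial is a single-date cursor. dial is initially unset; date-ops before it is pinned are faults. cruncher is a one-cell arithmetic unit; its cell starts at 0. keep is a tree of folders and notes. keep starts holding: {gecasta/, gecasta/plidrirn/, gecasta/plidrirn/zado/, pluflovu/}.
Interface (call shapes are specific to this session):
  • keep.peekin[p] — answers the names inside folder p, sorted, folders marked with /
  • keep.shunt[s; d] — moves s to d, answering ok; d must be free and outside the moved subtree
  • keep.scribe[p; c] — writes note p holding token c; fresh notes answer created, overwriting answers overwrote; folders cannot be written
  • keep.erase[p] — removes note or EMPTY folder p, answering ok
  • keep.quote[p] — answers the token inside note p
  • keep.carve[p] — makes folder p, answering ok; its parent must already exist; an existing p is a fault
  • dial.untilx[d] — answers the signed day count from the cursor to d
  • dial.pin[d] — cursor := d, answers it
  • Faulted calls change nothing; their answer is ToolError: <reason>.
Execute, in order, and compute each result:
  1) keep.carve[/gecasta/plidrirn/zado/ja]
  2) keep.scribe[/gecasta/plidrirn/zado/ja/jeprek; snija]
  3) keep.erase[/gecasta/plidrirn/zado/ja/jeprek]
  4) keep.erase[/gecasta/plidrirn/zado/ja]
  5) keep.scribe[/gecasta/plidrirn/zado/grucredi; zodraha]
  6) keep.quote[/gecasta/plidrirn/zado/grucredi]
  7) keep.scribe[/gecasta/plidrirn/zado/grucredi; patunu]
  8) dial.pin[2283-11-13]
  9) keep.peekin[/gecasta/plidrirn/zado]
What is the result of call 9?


Answer: [grucredi]

Derivation:
I invoke keep.carve(/gecasta/plidrirn/zado/ja): ok.
Now I run keep.scribe(/gecasta/plidrirn/zado/ja/jeprek, snija), and get created.
Calling keep.erase(/gecasta/plidrirn/zado/ja/jeprek), which returns ok.
Calling keep.erase(/gecasta/plidrirn/zado/ja), and get ok.
Next I call keep.scribe(/gecasta/plidrirn/zado/grucredi, zodraha), and see created.
Using keep.quote(/gecasta/plidrirn/zado/grucredi), and get zodraha.
Using keep.scribe(/gecasta/plidrirn/zado/grucredi, patunu), → overwrote.
Calling dial.pin(2283-11-13), which returns 2283-11-13.
I try keep.peekin(/gecasta/plidrirn/zado), — result: [grucredi].


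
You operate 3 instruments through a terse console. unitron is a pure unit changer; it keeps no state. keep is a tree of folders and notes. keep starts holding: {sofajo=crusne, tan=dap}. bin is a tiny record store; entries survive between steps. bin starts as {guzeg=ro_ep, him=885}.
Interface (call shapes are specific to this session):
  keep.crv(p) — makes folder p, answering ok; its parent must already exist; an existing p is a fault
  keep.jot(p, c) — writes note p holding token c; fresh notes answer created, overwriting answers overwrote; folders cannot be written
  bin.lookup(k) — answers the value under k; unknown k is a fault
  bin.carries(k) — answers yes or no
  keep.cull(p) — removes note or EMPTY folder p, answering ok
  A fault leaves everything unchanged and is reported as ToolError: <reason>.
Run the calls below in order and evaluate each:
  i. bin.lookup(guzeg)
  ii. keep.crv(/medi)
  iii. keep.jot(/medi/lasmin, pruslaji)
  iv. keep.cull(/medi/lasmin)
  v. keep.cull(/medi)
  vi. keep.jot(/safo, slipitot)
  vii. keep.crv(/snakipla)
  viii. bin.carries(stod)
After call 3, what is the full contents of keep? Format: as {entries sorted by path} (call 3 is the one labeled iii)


Answer: {medi/, medi/lasmin=pruslaji, sofajo=crusne, tan=dap}

Derivation:
$ bin.lookup k→guzeg
  ro_ep
$ keep.crv p→/medi
  ok
$ keep.jot p→/medi/lasmin c→pruslaji
  created
$ keep.cull p→/medi/lasmin
  ok
$ keep.cull p→/medi
  ok
$ keep.jot p→/safo c→slipitot
  created
$ keep.crv p→/snakipla
  ok
$ bin.carries k→stod
  no


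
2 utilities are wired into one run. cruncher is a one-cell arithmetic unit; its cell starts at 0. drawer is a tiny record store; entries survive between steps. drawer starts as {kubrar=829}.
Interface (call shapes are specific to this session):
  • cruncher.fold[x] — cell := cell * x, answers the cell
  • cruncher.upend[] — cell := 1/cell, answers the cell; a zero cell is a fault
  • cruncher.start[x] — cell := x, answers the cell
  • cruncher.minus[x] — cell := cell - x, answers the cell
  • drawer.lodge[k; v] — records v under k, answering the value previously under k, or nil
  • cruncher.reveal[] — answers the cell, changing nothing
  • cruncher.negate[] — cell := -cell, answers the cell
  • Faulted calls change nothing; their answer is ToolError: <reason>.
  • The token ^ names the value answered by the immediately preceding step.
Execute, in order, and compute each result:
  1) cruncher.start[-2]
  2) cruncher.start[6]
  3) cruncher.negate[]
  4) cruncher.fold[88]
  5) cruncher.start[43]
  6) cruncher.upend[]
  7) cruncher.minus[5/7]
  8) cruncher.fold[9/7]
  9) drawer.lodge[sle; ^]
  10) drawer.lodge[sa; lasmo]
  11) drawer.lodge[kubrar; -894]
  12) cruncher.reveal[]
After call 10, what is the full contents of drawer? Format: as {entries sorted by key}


Answer: {kubrar=829, sa=lasmo, sle=-1872/2107}

Derivation:
// start(x: -2) => -2
// start(x: 6) => 6
// negate() => -6
// fold(x: 88) => -528
// start(x: 43) => 43
// upend() => 1/43
// minus(x: 5/7) => -208/301
// fold(x: 9/7) => -1872/2107
// lodge(k: sle, v: ^) => nil
// lodge(k: sa, v: lasmo) => nil
// lodge(k: kubrar, v: -894) => 829
// reveal() => -1872/2107


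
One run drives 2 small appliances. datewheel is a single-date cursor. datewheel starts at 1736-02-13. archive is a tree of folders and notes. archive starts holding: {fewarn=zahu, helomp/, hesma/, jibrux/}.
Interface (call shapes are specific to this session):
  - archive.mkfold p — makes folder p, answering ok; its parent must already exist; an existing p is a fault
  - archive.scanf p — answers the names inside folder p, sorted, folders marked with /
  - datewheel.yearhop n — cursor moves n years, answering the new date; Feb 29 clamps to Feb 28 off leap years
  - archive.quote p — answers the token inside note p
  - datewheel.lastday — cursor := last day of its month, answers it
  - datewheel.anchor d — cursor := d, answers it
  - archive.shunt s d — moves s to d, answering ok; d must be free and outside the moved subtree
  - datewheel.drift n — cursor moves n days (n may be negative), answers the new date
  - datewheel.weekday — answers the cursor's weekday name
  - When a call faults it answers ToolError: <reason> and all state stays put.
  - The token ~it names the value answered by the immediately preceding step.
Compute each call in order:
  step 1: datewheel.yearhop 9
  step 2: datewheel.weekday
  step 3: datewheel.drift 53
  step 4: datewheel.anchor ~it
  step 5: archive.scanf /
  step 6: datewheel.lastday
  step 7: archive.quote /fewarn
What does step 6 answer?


·→ datewheel.yearhop(n→9)
·← 1745-02-13
·→ datewheel.weekday()
·← Saturday
·→ datewheel.drift(n→53)
·← 1745-04-07
·→ datewheel.anchor(d→~it)
·← 1745-04-07
·→ archive.scanf(p→/)
·← [fewarn, helomp/, hesma/, jibrux/]
·→ datewheel.lastday()
·← 1745-04-30
·→ archive.quote(p→/fewarn)
·← zahu

Answer: 1745-04-30
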